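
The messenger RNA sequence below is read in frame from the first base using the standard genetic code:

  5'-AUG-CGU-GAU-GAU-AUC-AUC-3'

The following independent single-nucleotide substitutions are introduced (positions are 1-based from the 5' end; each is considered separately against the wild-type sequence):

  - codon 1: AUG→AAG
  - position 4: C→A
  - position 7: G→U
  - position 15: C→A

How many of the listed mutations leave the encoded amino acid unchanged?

1

Codon 1: AUG (Met) → AAG (Lys) — missense.
Codon 2: CGU (Arg) → AGU (Ser) — missense.
Codon 3: GAU (Asp) → UAU (Tyr) — missense.
Codon 5: AUC (Ile) → AUA (Ile) — synonymous.
Synonymous: 1 of 4.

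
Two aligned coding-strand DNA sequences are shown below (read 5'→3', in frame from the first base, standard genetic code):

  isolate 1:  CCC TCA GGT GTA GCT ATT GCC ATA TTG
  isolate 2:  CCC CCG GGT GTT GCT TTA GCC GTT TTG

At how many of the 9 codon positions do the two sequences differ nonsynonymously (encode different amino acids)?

3

Codon 1: CCC Pro / CCC Pro — identical.
Codon 2: TCA Ser / CCG Pro — nonsynonymous.
Codon 3: GGT Gly / GGT Gly — identical.
Codon 4: GTA Val / GTT Val — synonymous.
Codon 5: GCT Ala / GCT Ala — identical.
Codon 6: ATT Ile / TTA Leu — nonsynonymous.
Codon 7: GCC Ala / GCC Ala — identical.
Codon 8: ATA Ile / GTT Val — nonsynonymous.
Codon 9: TTG Leu / TTG Leu — identical.
Nonsynonymous differences: 3.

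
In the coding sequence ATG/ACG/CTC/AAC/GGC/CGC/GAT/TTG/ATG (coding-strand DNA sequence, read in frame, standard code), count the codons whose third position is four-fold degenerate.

4

Codon 1 ATG (Met): third position 1-fold.
Codon 2 ACG (Thr): third position 4-fold.
Codon 3 CTC (Leu): third position 4-fold.
Codon 4 AAC (Asn): third position 2-fold.
Codon 5 GGC (Gly): third position 4-fold.
Codon 6 CGC (Arg): third position 4-fold.
Codon 7 GAT (Asp): third position 2-fold.
Codon 8 TTG (Leu): third position 2-fold.
Codon 9 ATG (Met): third position 1-fold.
Four-fold degenerate third positions: 4.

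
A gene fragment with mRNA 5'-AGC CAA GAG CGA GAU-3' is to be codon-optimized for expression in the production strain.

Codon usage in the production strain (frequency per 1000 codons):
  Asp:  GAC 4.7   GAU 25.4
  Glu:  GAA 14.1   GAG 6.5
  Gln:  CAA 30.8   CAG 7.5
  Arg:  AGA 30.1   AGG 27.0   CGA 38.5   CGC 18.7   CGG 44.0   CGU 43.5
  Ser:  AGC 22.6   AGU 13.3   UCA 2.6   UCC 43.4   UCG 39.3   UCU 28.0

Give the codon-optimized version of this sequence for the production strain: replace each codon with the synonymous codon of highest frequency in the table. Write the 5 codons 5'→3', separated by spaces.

UCC CAA GAA CGG GAU

Codon 1 (Ser): best is UCC at 43.4.
Codon 2 (Gln): best is CAA at 30.8.
Codon 3 (Glu): best is GAA at 14.1.
Codon 4 (Arg): best is CGG at 44.0.
Codon 5 (Asp): best is GAU at 25.4.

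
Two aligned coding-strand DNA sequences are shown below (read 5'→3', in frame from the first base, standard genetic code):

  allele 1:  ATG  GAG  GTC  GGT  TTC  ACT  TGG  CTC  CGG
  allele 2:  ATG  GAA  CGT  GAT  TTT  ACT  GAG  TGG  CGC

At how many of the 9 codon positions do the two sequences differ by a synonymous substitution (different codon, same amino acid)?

3

Codon 1: ATG Met / ATG Met — identical.
Codon 2: GAG Glu / GAA Glu — synonymous.
Codon 3: GTC Val / CGT Arg — nonsynonymous.
Codon 4: GGT Gly / GAT Asp — nonsynonymous.
Codon 5: TTC Phe / TTT Phe — synonymous.
Codon 6: ACT Thr / ACT Thr — identical.
Codon 7: TGG Trp / GAG Glu — nonsynonymous.
Codon 8: CTC Leu / TGG Trp — nonsynonymous.
Codon 9: CGG Arg / CGC Arg — synonymous.
Synonymous differences: 3.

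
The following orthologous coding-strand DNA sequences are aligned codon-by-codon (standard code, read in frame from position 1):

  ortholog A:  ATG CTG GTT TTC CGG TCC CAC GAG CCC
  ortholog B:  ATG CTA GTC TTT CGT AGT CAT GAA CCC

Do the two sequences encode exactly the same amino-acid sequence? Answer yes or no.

Codon 1: ATG Met / ATG Met — identical.
Codon 2: CTG Leu / CTA Leu — synonymous.
Codon 3: GTT Val / GTC Val — synonymous.
Codon 4: TTC Phe / TTT Phe — synonymous.
Codon 5: CGG Arg / CGT Arg — synonymous.
Codon 6: TCC Ser / AGT Ser — synonymous.
Codon 7: CAC His / CAT His — synonymous.
Codon 8: GAG Glu / GAA Glu — synonymous.
Codon 9: CCC Pro / CCC Pro — identical.
Nonsynonymous differences: 0 → same protein.

yes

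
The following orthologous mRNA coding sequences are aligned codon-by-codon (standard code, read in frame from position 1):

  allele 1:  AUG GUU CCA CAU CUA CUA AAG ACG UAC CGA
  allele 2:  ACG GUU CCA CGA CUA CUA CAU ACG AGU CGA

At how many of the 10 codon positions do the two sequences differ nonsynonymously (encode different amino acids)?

4

Codon 1: AUG Met / ACG Thr — nonsynonymous.
Codon 2: GUU Val / GUU Val — identical.
Codon 3: CCA Pro / CCA Pro — identical.
Codon 4: CAU His / CGA Arg — nonsynonymous.
Codon 5: CUA Leu / CUA Leu — identical.
Codon 6: CUA Leu / CUA Leu — identical.
Codon 7: AAG Lys / CAU His — nonsynonymous.
Codon 8: ACG Thr / ACG Thr — identical.
Codon 9: UAC Tyr / AGU Ser — nonsynonymous.
Codon 10: CGA Arg / CGA Arg — identical.
Nonsynonymous differences: 4.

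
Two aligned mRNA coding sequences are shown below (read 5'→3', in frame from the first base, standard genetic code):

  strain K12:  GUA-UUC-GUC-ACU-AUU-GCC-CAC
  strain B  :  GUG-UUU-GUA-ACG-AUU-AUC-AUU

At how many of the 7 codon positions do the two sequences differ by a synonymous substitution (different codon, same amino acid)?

4

Codon 1: GUA Val / GUG Val — synonymous.
Codon 2: UUC Phe / UUU Phe — synonymous.
Codon 3: GUC Val / GUA Val — synonymous.
Codon 4: ACU Thr / ACG Thr — synonymous.
Codon 5: AUU Ile / AUU Ile — identical.
Codon 6: GCC Ala / AUC Ile — nonsynonymous.
Codon 7: CAC His / AUU Ile — nonsynonymous.
Synonymous differences: 4.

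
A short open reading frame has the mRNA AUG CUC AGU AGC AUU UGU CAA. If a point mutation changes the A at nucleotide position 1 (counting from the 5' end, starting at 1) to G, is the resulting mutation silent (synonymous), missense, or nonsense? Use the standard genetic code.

missense

Position 1 falls in codon 1: AUG → Met.
After the substitution the codon is GUG → Val.
Met ≠ Val, so this is a missense mutation.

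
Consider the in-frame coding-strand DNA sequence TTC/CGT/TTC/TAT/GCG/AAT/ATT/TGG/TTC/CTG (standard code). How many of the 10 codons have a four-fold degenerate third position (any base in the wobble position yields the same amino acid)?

3

Codon 1 TTC (Phe): third position 2-fold.
Codon 2 CGT (Arg): third position 4-fold.
Codon 3 TTC (Phe): third position 2-fold.
Codon 4 TAT (Tyr): third position 2-fold.
Codon 5 GCG (Ala): third position 4-fold.
Codon 6 AAT (Asn): third position 2-fold.
Codon 7 ATT (Ile): third position 3-fold.
Codon 8 TGG (Trp): third position 1-fold.
Codon 9 TTC (Phe): third position 2-fold.
Codon 10 CTG (Leu): third position 4-fold.
Four-fold degenerate third positions: 3.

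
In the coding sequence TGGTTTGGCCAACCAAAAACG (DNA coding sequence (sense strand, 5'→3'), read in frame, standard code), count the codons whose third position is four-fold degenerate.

Codon 1 TGG (Trp): third position 1-fold.
Codon 2 TTT (Phe): third position 2-fold.
Codon 3 GGC (Gly): third position 4-fold.
Codon 4 CAA (Gln): third position 2-fold.
Codon 5 CCA (Pro): third position 4-fold.
Codon 6 AAA (Lys): third position 2-fold.
Codon 7 ACG (Thr): third position 4-fold.
Four-fold degenerate third positions: 3.

3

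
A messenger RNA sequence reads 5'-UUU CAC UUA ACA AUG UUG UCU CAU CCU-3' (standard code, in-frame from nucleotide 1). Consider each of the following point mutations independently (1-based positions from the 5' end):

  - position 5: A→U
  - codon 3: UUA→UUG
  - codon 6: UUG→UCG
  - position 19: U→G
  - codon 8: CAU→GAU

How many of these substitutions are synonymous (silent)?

Codon 2: CAC (His) → CUC (Leu) — missense.
Codon 3: UUA (Leu) → UUG (Leu) — synonymous.
Codon 6: UUG (Leu) → UCG (Ser) — missense.
Codon 7: UCU (Ser) → GCU (Ala) — missense.
Codon 8: CAU (His) → GAU (Asp) — missense.
Synonymous: 1 of 5.

1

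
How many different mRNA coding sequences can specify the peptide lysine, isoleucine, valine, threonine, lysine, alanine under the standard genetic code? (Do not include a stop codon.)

768

Lys: 2 codons.
Ile: 3 codons.
Val: 4 codons.
Thr: 4 codons.
Lys: 2 codons.
Ala: 4 codons.
2 × 3 × 4 × 4 × 2 × 4 = 768.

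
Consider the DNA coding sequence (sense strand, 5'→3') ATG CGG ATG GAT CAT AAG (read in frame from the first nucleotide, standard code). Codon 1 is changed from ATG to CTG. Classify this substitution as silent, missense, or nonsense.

missense

Position 1 falls in codon 1: ATG → Met.
After the substitution the codon is CTG → Leu.
Met ≠ Leu, so this is a missense mutation.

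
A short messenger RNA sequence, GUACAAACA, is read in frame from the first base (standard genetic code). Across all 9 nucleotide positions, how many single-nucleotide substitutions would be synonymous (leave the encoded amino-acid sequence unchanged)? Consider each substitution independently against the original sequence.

Codon 1 (GUA, Val): 3 synonymous substitutions.
Codon 2 (CAA, Gln): 1 synonymous substitution.
Codon 3 (ACA, Thr): 3 synonymous substitutions.
Total: 3 + 1 + 3 = 7.

7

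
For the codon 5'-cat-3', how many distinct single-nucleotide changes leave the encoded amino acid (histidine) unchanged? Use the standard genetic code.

Position 1: none → 0 synonymous.
Position 2: none → 0 synonymous.
Position 3: CAC → 1 synonymous.
Total: 0 + 0 + 1 = 1.

1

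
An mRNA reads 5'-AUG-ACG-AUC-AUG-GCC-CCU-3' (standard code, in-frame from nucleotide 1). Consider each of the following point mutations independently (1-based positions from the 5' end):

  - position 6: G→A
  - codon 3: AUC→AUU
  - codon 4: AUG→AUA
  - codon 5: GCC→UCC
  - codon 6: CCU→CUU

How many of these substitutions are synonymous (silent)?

Codon 2: ACG (Thr) → ACA (Thr) — synonymous.
Codon 3: AUC (Ile) → AUU (Ile) — synonymous.
Codon 4: AUG (Met) → AUA (Ile) — missense.
Codon 5: GCC (Ala) → UCC (Ser) — missense.
Codon 6: CCU (Pro) → CUU (Leu) — missense.
Synonymous: 2 of 5.

2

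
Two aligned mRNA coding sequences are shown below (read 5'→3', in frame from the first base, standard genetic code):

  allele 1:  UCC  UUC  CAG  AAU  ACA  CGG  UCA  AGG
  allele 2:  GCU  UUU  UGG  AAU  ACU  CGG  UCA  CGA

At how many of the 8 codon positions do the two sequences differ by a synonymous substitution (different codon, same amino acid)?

3

Codon 1: UCC Ser / GCU Ala — nonsynonymous.
Codon 2: UUC Phe / UUU Phe — synonymous.
Codon 3: CAG Gln / UGG Trp — nonsynonymous.
Codon 4: AAU Asn / AAU Asn — identical.
Codon 5: ACA Thr / ACU Thr — synonymous.
Codon 6: CGG Arg / CGG Arg — identical.
Codon 7: UCA Ser / UCA Ser — identical.
Codon 8: AGG Arg / CGA Arg — synonymous.
Synonymous differences: 3.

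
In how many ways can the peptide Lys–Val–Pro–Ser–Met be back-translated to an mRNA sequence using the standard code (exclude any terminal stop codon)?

Lys: 2 codons.
Val: 4 codons.
Pro: 4 codons.
Ser: 6 codons.
Met: 1 codon.
2 × 4 × 4 × 6 × 1 = 192.

192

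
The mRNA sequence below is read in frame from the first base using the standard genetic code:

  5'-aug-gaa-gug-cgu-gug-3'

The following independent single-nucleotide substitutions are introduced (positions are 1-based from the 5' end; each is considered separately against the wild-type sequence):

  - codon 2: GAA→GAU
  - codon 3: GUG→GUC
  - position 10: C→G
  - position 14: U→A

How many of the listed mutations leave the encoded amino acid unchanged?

1

Codon 2: GAA (Glu) → GAU (Asp) — missense.
Codon 3: GUG (Val) → GUC (Val) — synonymous.
Codon 4: CGU (Arg) → GGU (Gly) — missense.
Codon 5: GUG (Val) → GAG (Glu) — missense.
Synonymous: 1 of 4.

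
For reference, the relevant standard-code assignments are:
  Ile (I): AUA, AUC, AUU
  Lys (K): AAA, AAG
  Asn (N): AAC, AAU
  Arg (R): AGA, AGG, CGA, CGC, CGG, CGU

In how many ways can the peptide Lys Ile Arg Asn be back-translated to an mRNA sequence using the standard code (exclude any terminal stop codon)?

72

Lys: 2 codons.
Ile: 3 codons.
Arg: 6 codons.
Asn: 2 codons.
2 × 3 × 6 × 2 = 72.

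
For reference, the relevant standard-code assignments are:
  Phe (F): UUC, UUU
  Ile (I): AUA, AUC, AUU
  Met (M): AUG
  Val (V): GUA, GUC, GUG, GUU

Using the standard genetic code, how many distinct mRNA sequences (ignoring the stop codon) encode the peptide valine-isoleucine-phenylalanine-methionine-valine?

Val: 4 codons.
Ile: 3 codons.
Phe: 2 codons.
Met: 1 codon.
Val: 4 codons.
4 × 3 × 2 × 1 × 4 = 96.

96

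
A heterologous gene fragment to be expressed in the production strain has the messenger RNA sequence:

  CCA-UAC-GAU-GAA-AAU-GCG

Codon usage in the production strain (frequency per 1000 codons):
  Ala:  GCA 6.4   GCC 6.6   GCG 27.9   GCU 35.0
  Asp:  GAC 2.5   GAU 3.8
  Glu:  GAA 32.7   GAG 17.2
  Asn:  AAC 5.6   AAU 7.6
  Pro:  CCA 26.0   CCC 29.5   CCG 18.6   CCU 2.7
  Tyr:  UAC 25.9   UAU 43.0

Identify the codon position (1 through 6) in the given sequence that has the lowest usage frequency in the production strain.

3

Codon 1 CCA (Pro): 26.0 per 1000.
Codon 2 UAC (Tyr): 25.9 per 1000.
Codon 3 GAU (Asp): 3.8 per 1000.
Codon 4 GAA (Glu): 32.7 per 1000.
Codon 5 AAU (Asn): 7.6 per 1000.
Codon 6 GCG (Ala): 27.9 per 1000.
Lowest frequency is 3.8 at codon 3.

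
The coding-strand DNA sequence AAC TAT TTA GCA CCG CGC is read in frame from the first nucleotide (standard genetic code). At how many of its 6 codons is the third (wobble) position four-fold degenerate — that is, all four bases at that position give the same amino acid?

Codon 1 AAC (Asn): third position 2-fold.
Codon 2 TAT (Tyr): third position 2-fold.
Codon 3 TTA (Leu): third position 2-fold.
Codon 4 GCA (Ala): third position 4-fold.
Codon 5 CCG (Pro): third position 4-fold.
Codon 6 CGC (Arg): third position 4-fold.
Four-fold degenerate third positions: 3.

3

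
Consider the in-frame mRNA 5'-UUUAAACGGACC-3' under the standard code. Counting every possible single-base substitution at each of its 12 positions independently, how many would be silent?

9

Codon 1 (UUU, Phe): 1 synonymous substitution.
Codon 2 (AAA, Lys): 1 synonymous substitution.
Codon 3 (CGG, Arg): 4 synonymous substitutions.
Codon 4 (ACC, Thr): 3 synonymous substitutions.
Total: 1 + 1 + 4 + 3 = 9.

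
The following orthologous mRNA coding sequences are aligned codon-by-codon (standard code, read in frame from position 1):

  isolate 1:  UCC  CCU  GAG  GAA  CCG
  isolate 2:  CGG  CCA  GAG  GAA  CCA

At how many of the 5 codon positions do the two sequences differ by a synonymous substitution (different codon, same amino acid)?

2

Codon 1: UCC Ser / CGG Arg — nonsynonymous.
Codon 2: CCU Pro / CCA Pro — synonymous.
Codon 3: GAG Glu / GAG Glu — identical.
Codon 4: GAA Glu / GAA Glu — identical.
Codon 5: CCG Pro / CCA Pro — synonymous.
Synonymous differences: 2.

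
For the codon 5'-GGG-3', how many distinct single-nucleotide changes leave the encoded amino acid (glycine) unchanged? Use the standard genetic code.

3

Position 1: none → 0 synonymous.
Position 2: none → 0 synonymous.
Position 3: GGU, GGC, GGA → 3 synonymous.
Total: 0 + 0 + 3 = 3.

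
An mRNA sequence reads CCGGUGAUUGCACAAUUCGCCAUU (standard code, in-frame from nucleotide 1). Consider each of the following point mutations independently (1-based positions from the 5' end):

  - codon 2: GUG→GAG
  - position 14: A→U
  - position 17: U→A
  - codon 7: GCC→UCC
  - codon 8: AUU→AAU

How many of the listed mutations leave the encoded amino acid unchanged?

0

Codon 2: GUG (Val) → GAG (Glu) — missense.
Codon 5: CAA (Gln) → CUA (Leu) — missense.
Codon 6: UUC (Phe) → UAC (Tyr) — missense.
Codon 7: GCC (Ala) → UCC (Ser) — missense.
Codon 8: AUU (Ile) → AAU (Asn) — missense.
Synonymous: 0 of 5.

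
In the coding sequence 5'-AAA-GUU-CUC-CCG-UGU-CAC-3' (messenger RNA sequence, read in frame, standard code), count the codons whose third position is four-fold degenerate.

3

Codon 1 AAA (Lys): third position 2-fold.
Codon 2 GUU (Val): third position 4-fold.
Codon 3 CUC (Leu): third position 4-fold.
Codon 4 CCG (Pro): third position 4-fold.
Codon 5 UGU (Cys): third position 2-fold.
Codon 6 CAC (His): third position 2-fold.
Four-fold degenerate third positions: 3.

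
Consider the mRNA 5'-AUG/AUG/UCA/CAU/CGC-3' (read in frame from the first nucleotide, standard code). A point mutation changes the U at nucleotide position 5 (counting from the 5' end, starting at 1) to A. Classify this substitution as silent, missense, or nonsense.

Position 5 falls in codon 2: AUG → Met.
After the substitution the codon is AAG → Lys.
Met ≠ Lys, so this is a missense mutation.

missense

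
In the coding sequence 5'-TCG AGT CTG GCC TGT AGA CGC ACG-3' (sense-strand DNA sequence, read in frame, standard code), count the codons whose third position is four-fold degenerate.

5

Codon 1 TCG (Ser): third position 4-fold.
Codon 2 AGT (Ser): third position 2-fold.
Codon 3 CTG (Leu): third position 4-fold.
Codon 4 GCC (Ala): third position 4-fold.
Codon 5 TGT (Cys): third position 2-fold.
Codon 6 AGA (Arg): third position 2-fold.
Codon 7 CGC (Arg): third position 4-fold.
Codon 8 ACG (Thr): third position 4-fold.
Four-fold degenerate third positions: 5.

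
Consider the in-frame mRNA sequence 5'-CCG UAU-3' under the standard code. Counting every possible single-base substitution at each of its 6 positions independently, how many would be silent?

Codon 1 (CCG, Pro): 3 synonymous substitutions.
Codon 2 (UAU, Tyr): 1 synonymous substitution.
Total: 3 + 1 = 4.

4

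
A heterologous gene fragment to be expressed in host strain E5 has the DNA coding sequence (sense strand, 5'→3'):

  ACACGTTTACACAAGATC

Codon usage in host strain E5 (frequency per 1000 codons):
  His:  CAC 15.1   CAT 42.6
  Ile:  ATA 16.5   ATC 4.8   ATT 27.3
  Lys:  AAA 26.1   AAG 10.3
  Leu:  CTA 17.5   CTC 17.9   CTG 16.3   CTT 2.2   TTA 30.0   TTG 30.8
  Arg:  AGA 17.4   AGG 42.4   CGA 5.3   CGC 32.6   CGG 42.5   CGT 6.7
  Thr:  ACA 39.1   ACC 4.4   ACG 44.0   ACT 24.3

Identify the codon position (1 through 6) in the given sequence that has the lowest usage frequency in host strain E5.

Codon 1 ACA (Thr): 39.1 per 1000.
Codon 2 CGT (Arg): 6.7 per 1000.
Codon 3 TTA (Leu): 30.0 per 1000.
Codon 4 CAC (His): 15.1 per 1000.
Codon 5 AAG (Lys): 10.3 per 1000.
Codon 6 ATC (Ile): 4.8 per 1000.
Lowest frequency is 4.8 at codon 6.

6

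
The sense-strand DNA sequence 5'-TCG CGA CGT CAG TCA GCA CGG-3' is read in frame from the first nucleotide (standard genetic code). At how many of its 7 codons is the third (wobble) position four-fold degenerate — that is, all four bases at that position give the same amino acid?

Codon 1 TCG (Ser): third position 4-fold.
Codon 2 CGA (Arg): third position 4-fold.
Codon 3 CGT (Arg): third position 4-fold.
Codon 4 CAG (Gln): third position 2-fold.
Codon 5 TCA (Ser): third position 4-fold.
Codon 6 GCA (Ala): third position 4-fold.
Codon 7 CGG (Arg): third position 4-fold.
Four-fold degenerate third positions: 6.

6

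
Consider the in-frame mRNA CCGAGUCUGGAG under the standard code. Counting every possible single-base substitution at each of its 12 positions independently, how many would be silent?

Codon 1 (CCG, Pro): 3 synonymous substitutions.
Codon 2 (AGU, Ser): 1 synonymous substitution.
Codon 3 (CUG, Leu): 4 synonymous substitutions.
Codon 4 (GAG, Glu): 1 synonymous substitution.
Total: 3 + 1 + 4 + 1 = 9.

9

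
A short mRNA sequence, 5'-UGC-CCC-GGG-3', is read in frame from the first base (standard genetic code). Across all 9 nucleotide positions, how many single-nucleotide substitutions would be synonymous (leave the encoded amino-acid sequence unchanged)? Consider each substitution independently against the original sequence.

7

Codon 1 (UGC, Cys): 1 synonymous substitution.
Codon 2 (CCC, Pro): 3 synonymous substitutions.
Codon 3 (GGG, Gly): 3 synonymous substitutions.
Total: 1 + 3 + 3 = 7.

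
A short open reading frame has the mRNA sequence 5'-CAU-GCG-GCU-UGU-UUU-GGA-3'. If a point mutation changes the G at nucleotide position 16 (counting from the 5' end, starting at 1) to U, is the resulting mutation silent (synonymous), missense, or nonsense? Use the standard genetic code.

Position 16 falls in codon 6: GGA → Gly.
After the substitution the codon is UGA → Stop.
The new codon is a stop codon, so this is a nonsense mutation.

nonsense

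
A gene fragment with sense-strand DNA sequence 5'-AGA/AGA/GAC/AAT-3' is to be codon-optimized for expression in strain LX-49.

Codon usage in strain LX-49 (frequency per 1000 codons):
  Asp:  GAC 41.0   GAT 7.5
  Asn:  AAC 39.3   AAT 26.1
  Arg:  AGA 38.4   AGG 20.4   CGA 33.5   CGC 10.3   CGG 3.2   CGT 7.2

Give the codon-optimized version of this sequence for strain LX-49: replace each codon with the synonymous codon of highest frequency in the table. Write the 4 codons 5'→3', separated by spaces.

Codon 1 (Arg): best is AGA at 38.4.
Codon 2 (Arg): best is AGA at 38.4.
Codon 3 (Asp): best is GAC at 41.0.
Codon 4 (Asn): best is AAC at 39.3.

AGA AGA GAC AAC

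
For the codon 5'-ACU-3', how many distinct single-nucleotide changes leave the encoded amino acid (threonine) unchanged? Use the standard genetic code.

3

Position 1: none → 0 synonymous.
Position 2: none → 0 synonymous.
Position 3: ACC, ACA, ACG → 3 synonymous.
Total: 0 + 0 + 3 = 3.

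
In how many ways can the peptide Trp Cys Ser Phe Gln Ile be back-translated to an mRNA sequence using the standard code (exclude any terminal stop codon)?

Trp: 1 codon.
Cys: 2 codons.
Ser: 6 codons.
Phe: 2 codons.
Gln: 2 codons.
Ile: 3 codons.
1 × 2 × 6 × 2 × 2 × 3 = 144.

144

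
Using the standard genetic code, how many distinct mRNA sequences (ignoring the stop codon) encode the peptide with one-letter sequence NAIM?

24

Asn: 2 codons.
Ala: 4 codons.
Ile: 3 codons.
Met: 1 codon.
2 × 4 × 3 × 1 = 24.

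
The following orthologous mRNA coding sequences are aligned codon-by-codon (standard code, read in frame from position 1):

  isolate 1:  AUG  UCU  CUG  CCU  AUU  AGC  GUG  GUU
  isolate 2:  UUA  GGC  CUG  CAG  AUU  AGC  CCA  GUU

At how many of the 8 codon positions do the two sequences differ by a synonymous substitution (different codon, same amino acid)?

Codon 1: AUG Met / UUA Leu — nonsynonymous.
Codon 2: UCU Ser / GGC Gly — nonsynonymous.
Codon 3: CUG Leu / CUG Leu — identical.
Codon 4: CCU Pro / CAG Gln — nonsynonymous.
Codon 5: AUU Ile / AUU Ile — identical.
Codon 6: AGC Ser / AGC Ser — identical.
Codon 7: GUG Val / CCA Pro — nonsynonymous.
Codon 8: GUU Val / GUU Val — identical.
Synonymous differences: 0.

0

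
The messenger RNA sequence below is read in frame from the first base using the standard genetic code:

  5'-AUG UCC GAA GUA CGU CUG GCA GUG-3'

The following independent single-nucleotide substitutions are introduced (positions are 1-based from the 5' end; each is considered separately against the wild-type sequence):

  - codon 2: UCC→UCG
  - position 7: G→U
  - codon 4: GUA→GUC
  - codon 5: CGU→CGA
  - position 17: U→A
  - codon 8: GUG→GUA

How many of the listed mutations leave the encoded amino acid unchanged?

4

Codon 2: UCC (Ser) → UCG (Ser) — synonymous.
Codon 3: GAA (Glu) → UAA (Stop) — nonsense.
Codon 4: GUA (Val) → GUC (Val) — synonymous.
Codon 5: CGU (Arg) → CGA (Arg) — synonymous.
Codon 6: CUG (Leu) → CAG (Gln) — missense.
Codon 8: GUG (Val) → GUA (Val) — synonymous.
Synonymous: 4 of 6.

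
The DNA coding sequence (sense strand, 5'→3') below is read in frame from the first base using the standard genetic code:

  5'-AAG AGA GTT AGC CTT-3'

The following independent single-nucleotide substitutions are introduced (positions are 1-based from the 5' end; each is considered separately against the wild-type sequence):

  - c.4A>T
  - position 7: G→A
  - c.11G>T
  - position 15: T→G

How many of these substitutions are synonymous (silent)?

Codon 2: AGA (Arg) → TGA (Stop) — nonsense.
Codon 3: GTT (Val) → ATT (Ile) — missense.
Codon 4: AGC (Ser) → ATC (Ile) — missense.
Codon 5: CTT (Leu) → CTG (Leu) — synonymous.
Synonymous: 1 of 4.

1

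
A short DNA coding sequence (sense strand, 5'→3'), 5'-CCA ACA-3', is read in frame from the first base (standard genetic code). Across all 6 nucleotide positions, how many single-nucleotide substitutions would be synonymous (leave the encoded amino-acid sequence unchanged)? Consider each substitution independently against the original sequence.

6

Codon 1 (CCA, Pro): 3 synonymous substitutions.
Codon 2 (ACA, Thr): 3 synonymous substitutions.
Total: 3 + 3 = 6.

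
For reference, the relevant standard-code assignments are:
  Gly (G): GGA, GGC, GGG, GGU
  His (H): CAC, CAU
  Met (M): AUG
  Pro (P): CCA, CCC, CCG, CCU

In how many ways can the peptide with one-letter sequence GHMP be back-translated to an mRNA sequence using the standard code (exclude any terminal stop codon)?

32

Gly: 4 codons.
His: 2 codons.
Met: 1 codon.
Pro: 4 codons.
4 × 2 × 1 × 4 = 32.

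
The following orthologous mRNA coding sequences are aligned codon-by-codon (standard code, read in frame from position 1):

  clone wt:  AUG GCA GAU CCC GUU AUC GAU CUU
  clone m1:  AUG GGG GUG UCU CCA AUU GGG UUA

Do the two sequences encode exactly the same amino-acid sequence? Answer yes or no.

no

Codon 1: AUG Met / AUG Met — identical.
Codon 2: GCA Ala / GGG Gly — nonsynonymous.
Codon 3: GAU Asp / GUG Val — nonsynonymous.
Codon 4: CCC Pro / UCU Ser — nonsynonymous.
Codon 5: GUU Val / CCA Pro — nonsynonymous.
Codon 6: AUC Ile / AUU Ile — synonymous.
Codon 7: GAU Asp / GGG Gly — nonsynonymous.
Codon 8: CUU Leu / UUA Leu — synonymous.
Nonsynonymous differences: 5 → different protein.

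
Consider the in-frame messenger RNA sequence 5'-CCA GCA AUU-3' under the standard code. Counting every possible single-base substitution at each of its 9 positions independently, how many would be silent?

8

Codon 1 (CCA, Pro): 3 synonymous substitutions.
Codon 2 (GCA, Ala): 3 synonymous substitutions.
Codon 3 (AUU, Ile): 2 synonymous substitutions.
Total: 3 + 3 + 2 = 8.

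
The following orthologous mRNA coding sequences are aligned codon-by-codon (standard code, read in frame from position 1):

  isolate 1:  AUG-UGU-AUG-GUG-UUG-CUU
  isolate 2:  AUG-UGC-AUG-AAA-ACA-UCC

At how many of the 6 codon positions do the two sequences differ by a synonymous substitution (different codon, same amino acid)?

Codon 1: AUG Met / AUG Met — identical.
Codon 2: UGU Cys / UGC Cys — synonymous.
Codon 3: AUG Met / AUG Met — identical.
Codon 4: GUG Val / AAA Lys — nonsynonymous.
Codon 5: UUG Leu / ACA Thr — nonsynonymous.
Codon 6: CUU Leu / UCC Ser — nonsynonymous.
Synonymous differences: 1.

1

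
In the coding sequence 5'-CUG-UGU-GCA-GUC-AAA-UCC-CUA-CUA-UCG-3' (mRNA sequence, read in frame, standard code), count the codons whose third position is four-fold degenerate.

Codon 1 CUG (Leu): third position 4-fold.
Codon 2 UGU (Cys): third position 2-fold.
Codon 3 GCA (Ala): third position 4-fold.
Codon 4 GUC (Val): third position 4-fold.
Codon 5 AAA (Lys): third position 2-fold.
Codon 6 UCC (Ser): third position 4-fold.
Codon 7 CUA (Leu): third position 4-fold.
Codon 8 CUA (Leu): third position 4-fold.
Codon 9 UCG (Ser): third position 4-fold.
Four-fold degenerate third positions: 7.

7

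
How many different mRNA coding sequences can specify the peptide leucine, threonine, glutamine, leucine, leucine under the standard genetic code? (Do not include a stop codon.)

1728

Leu: 6 codons.
Thr: 4 codons.
Gln: 2 codons.
Leu: 6 codons.
Leu: 6 codons.
6 × 4 × 2 × 6 × 6 = 1728.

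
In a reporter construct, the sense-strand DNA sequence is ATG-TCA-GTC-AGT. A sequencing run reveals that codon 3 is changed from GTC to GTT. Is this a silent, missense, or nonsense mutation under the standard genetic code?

silent

Position 9 falls in codon 3: GTC → Val.
After the substitution the codon is GTT → Val.
Both encode Val, so the change is synonymous.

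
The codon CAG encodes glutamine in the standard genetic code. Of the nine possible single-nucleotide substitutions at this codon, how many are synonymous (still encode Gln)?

Position 1: none → 0 synonymous.
Position 2: none → 0 synonymous.
Position 3: CAA → 1 synonymous.
Total: 0 + 0 + 1 = 1.

1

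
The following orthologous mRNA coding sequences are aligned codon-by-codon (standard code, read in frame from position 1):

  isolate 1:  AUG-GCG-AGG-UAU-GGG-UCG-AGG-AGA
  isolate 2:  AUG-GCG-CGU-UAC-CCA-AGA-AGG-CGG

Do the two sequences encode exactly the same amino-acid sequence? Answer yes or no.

no

Codon 1: AUG Met / AUG Met — identical.
Codon 2: GCG Ala / GCG Ala — identical.
Codon 3: AGG Arg / CGU Arg — synonymous.
Codon 4: UAU Tyr / UAC Tyr — synonymous.
Codon 5: GGG Gly / CCA Pro — nonsynonymous.
Codon 6: UCG Ser / AGA Arg — nonsynonymous.
Codon 7: AGG Arg / AGG Arg — identical.
Codon 8: AGA Arg / CGG Arg — synonymous.
Nonsynonymous differences: 2 → different protein.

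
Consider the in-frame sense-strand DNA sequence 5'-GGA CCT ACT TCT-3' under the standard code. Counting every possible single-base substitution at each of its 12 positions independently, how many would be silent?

Codon 1 (GGA, Gly): 3 synonymous substitutions.
Codon 2 (CCT, Pro): 3 synonymous substitutions.
Codon 3 (ACT, Thr): 3 synonymous substitutions.
Codon 4 (TCT, Ser): 3 synonymous substitutions.
Total: 3 + 3 + 3 + 3 = 12.

12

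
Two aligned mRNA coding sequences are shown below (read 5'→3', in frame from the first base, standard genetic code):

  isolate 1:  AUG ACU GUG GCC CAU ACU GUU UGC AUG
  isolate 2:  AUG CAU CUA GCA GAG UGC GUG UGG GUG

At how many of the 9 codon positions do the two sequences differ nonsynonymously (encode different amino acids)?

6

Codon 1: AUG Met / AUG Met — identical.
Codon 2: ACU Thr / CAU His — nonsynonymous.
Codon 3: GUG Val / CUA Leu — nonsynonymous.
Codon 4: GCC Ala / GCA Ala — synonymous.
Codon 5: CAU His / GAG Glu — nonsynonymous.
Codon 6: ACU Thr / UGC Cys — nonsynonymous.
Codon 7: GUU Val / GUG Val — synonymous.
Codon 8: UGC Cys / UGG Trp — nonsynonymous.
Codon 9: AUG Met / GUG Val — nonsynonymous.
Nonsynonymous differences: 6.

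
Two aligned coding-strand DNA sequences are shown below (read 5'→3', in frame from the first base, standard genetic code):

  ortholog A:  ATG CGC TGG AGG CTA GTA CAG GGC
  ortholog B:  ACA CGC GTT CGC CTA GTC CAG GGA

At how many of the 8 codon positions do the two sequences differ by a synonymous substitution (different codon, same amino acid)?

3

Codon 1: ATG Met / ACA Thr — nonsynonymous.
Codon 2: CGC Arg / CGC Arg — identical.
Codon 3: TGG Trp / GTT Val — nonsynonymous.
Codon 4: AGG Arg / CGC Arg — synonymous.
Codon 5: CTA Leu / CTA Leu — identical.
Codon 6: GTA Val / GTC Val — synonymous.
Codon 7: CAG Gln / CAG Gln — identical.
Codon 8: GGC Gly / GGA Gly — synonymous.
Synonymous differences: 3.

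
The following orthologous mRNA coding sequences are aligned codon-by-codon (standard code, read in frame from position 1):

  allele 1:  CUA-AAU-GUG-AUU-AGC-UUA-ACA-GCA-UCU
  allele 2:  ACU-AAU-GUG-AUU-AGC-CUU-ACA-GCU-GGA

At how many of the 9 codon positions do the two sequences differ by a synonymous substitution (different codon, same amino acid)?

Codon 1: CUA Leu / ACU Thr — nonsynonymous.
Codon 2: AAU Asn / AAU Asn — identical.
Codon 3: GUG Val / GUG Val — identical.
Codon 4: AUU Ile / AUU Ile — identical.
Codon 5: AGC Ser / AGC Ser — identical.
Codon 6: UUA Leu / CUU Leu — synonymous.
Codon 7: ACA Thr / ACA Thr — identical.
Codon 8: GCA Ala / GCU Ala — synonymous.
Codon 9: UCU Ser / GGA Gly — nonsynonymous.
Synonymous differences: 2.

2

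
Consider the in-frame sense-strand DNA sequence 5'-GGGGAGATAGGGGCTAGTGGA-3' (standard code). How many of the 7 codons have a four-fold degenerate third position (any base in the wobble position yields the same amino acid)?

Codon 1 GGG (Gly): third position 4-fold.
Codon 2 GAG (Glu): third position 2-fold.
Codon 3 ATA (Ile): third position 3-fold.
Codon 4 GGG (Gly): third position 4-fold.
Codon 5 GCT (Ala): third position 4-fold.
Codon 6 AGT (Ser): third position 2-fold.
Codon 7 GGA (Gly): third position 4-fold.
Four-fold degenerate third positions: 4.

4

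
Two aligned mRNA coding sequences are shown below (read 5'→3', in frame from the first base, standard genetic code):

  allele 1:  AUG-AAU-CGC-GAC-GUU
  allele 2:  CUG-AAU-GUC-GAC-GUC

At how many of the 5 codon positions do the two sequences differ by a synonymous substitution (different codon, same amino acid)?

Codon 1: AUG Met / CUG Leu — nonsynonymous.
Codon 2: AAU Asn / AAU Asn — identical.
Codon 3: CGC Arg / GUC Val — nonsynonymous.
Codon 4: GAC Asp / GAC Asp — identical.
Codon 5: GUU Val / GUC Val — synonymous.
Synonymous differences: 1.

1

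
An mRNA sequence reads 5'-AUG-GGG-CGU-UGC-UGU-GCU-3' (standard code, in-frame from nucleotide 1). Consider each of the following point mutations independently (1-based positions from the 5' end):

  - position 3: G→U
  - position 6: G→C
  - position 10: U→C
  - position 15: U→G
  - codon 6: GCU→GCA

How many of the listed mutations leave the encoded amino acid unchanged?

Codon 1: AUG (Met) → AUU (Ile) — missense.
Codon 2: GGG (Gly) → GGC (Gly) — synonymous.
Codon 4: UGC (Cys) → CGC (Arg) — missense.
Codon 5: UGU (Cys) → UGG (Trp) — missense.
Codon 6: GCU (Ala) → GCA (Ala) — synonymous.
Synonymous: 2 of 5.

2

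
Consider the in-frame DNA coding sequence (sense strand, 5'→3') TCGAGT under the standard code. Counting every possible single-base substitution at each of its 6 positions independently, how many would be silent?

4

Codon 1 (TCG, Ser): 3 synonymous substitutions.
Codon 2 (AGT, Ser): 1 synonymous substitution.
Total: 3 + 1 = 4.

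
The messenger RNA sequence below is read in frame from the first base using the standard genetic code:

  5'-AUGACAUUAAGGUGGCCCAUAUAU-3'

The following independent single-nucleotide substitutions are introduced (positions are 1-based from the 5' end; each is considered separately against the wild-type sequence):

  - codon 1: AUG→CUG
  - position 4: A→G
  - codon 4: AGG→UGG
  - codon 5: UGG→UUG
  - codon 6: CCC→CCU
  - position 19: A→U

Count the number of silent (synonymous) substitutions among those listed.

Codon 1: AUG (Met) → CUG (Leu) — missense.
Codon 2: ACA (Thr) → GCA (Ala) — missense.
Codon 4: AGG (Arg) → UGG (Trp) — missense.
Codon 5: UGG (Trp) → UUG (Leu) — missense.
Codon 6: CCC (Pro) → CCU (Pro) — synonymous.
Codon 7: AUA (Ile) → UUA (Leu) — missense.
Synonymous: 1 of 6.

1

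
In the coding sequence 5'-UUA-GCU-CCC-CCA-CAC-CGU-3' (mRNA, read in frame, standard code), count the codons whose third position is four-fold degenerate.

4

Codon 1 UUA (Leu): third position 2-fold.
Codon 2 GCU (Ala): third position 4-fold.
Codon 3 CCC (Pro): third position 4-fold.
Codon 4 CCA (Pro): third position 4-fold.
Codon 5 CAC (His): third position 2-fold.
Codon 6 CGU (Arg): third position 4-fold.
Four-fold degenerate third positions: 4.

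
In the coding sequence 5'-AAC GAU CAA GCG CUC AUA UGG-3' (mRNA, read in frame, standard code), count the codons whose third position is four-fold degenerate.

Codon 1 AAC (Asn): third position 2-fold.
Codon 2 GAU (Asp): third position 2-fold.
Codon 3 CAA (Gln): third position 2-fold.
Codon 4 GCG (Ala): third position 4-fold.
Codon 5 CUC (Leu): third position 4-fold.
Codon 6 AUA (Ile): third position 3-fold.
Codon 7 UGG (Trp): third position 1-fold.
Four-fold degenerate third positions: 2.

2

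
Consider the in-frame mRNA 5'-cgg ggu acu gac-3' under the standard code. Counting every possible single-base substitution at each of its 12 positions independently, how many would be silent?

11

Codon 1 (CGG, Arg): 4 synonymous substitutions.
Codon 2 (GGU, Gly): 3 synonymous substitutions.
Codon 3 (ACU, Thr): 3 synonymous substitutions.
Codon 4 (GAC, Asp): 1 synonymous substitution.
Total: 4 + 3 + 3 + 1 = 11.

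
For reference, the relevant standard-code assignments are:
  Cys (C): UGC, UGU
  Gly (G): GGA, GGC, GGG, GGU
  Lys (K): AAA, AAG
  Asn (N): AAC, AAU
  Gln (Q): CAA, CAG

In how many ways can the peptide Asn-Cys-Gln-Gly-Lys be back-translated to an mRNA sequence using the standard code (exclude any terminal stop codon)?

Asn: 2 codons.
Cys: 2 codons.
Gln: 2 codons.
Gly: 4 codons.
Lys: 2 codons.
2 × 2 × 2 × 4 × 2 = 64.

64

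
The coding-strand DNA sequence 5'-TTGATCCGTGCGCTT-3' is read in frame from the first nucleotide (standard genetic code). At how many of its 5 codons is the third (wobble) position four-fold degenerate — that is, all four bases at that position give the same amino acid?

3

Codon 1 TTG (Leu): third position 2-fold.
Codon 2 ATC (Ile): third position 3-fold.
Codon 3 CGT (Arg): third position 4-fold.
Codon 4 GCG (Ala): third position 4-fold.
Codon 5 CTT (Leu): third position 4-fold.
Four-fold degenerate third positions: 3.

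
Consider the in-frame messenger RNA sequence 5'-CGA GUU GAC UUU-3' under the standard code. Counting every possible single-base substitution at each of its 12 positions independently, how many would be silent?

9

Codon 1 (CGA, Arg): 4 synonymous substitutions.
Codon 2 (GUU, Val): 3 synonymous substitutions.
Codon 3 (GAC, Asp): 1 synonymous substitution.
Codon 4 (UUU, Phe): 1 synonymous substitution.
Total: 4 + 3 + 1 + 1 = 9.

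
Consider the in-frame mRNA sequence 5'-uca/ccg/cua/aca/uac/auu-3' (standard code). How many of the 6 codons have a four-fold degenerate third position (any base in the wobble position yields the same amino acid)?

4

Codon 1 UCA (Ser): third position 4-fold.
Codon 2 CCG (Pro): third position 4-fold.
Codon 3 CUA (Leu): third position 4-fold.
Codon 4 ACA (Thr): third position 4-fold.
Codon 5 UAC (Tyr): third position 2-fold.
Codon 6 AUU (Ile): third position 3-fold.
Four-fold degenerate third positions: 4.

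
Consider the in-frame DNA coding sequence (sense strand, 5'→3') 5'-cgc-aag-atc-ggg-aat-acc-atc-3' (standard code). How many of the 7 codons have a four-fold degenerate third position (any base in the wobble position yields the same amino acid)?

3

Codon 1 CGC (Arg): third position 4-fold.
Codon 2 AAG (Lys): third position 2-fold.
Codon 3 ATC (Ile): third position 3-fold.
Codon 4 GGG (Gly): third position 4-fold.
Codon 5 AAT (Asn): third position 2-fold.
Codon 6 ACC (Thr): third position 4-fold.
Codon 7 ATC (Ile): third position 3-fold.
Four-fold degenerate third positions: 3.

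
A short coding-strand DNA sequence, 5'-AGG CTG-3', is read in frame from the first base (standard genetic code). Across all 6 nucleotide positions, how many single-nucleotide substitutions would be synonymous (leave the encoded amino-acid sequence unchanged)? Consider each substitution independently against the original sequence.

6

Codon 1 (AGG, Arg): 2 synonymous substitutions.
Codon 2 (CTG, Leu): 4 synonymous substitutions.
Total: 2 + 4 = 6.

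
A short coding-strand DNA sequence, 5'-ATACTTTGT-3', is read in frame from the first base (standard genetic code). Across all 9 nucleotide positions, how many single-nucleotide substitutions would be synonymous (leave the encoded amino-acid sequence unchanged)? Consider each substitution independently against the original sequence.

Codon 1 (ATA, Ile): 2 synonymous substitutions.
Codon 2 (CTT, Leu): 3 synonymous substitutions.
Codon 3 (TGT, Cys): 1 synonymous substitution.
Total: 2 + 3 + 1 = 6.

6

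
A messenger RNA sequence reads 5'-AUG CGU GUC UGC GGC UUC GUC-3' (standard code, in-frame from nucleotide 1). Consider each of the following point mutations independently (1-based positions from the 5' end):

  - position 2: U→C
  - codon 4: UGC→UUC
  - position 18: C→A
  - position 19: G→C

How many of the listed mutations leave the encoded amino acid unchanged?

0

Codon 1: AUG (Met) → ACG (Thr) — missense.
Codon 4: UGC (Cys) → UUC (Phe) — missense.
Codon 6: UUC (Phe) → UUA (Leu) — missense.
Codon 7: GUC (Val) → CUC (Leu) — missense.
Synonymous: 0 of 4.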